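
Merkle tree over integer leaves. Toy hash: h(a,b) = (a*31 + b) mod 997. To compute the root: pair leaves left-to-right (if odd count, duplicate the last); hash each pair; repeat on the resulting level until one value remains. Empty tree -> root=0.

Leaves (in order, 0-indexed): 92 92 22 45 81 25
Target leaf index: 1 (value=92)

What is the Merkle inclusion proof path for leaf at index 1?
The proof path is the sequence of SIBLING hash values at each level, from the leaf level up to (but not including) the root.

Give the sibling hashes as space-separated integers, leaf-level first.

L0 (leaves): [92, 92, 22, 45, 81, 25], target index=1
L1: h(92,92)=(92*31+92)%997=950 [pair 0] h(22,45)=(22*31+45)%997=727 [pair 1] h(81,25)=(81*31+25)%997=542 [pair 2] -> [950, 727, 542]
  Sibling for proof at L0: 92
L2: h(950,727)=(950*31+727)%997=267 [pair 0] h(542,542)=(542*31+542)%997=395 [pair 1] -> [267, 395]
  Sibling for proof at L1: 727
L3: h(267,395)=(267*31+395)%997=696 [pair 0] -> [696]
  Sibling for proof at L2: 395
Root: 696
Proof path (sibling hashes from leaf to root): [92, 727, 395]

Answer: 92 727 395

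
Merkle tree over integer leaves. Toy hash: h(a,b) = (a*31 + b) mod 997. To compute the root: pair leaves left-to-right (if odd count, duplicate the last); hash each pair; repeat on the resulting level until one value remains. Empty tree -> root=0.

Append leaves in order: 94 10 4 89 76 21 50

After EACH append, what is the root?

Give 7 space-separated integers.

Answer: 94 930 45 130 100 334 554

Derivation:
After append 94 (leaves=[94]):
  L0: [94]
  root=94
After append 10 (leaves=[94, 10]):
  L0: [94, 10]
  L1: h(94,10)=(94*31+10)%997=930 -> [930]
  root=930
After append 4 (leaves=[94, 10, 4]):
  L0: [94, 10, 4]
  L1: h(94,10)=(94*31+10)%997=930 h(4,4)=(4*31+4)%997=128 -> [930, 128]
  L2: h(930,128)=(930*31+128)%997=45 -> [45]
  root=45
After append 89 (leaves=[94, 10, 4, 89]):
  L0: [94, 10, 4, 89]
  L1: h(94,10)=(94*31+10)%997=930 h(4,89)=(4*31+89)%997=213 -> [930, 213]
  L2: h(930,213)=(930*31+213)%997=130 -> [130]
  root=130
After append 76 (leaves=[94, 10, 4, 89, 76]):
  L0: [94, 10, 4, 89, 76]
  L1: h(94,10)=(94*31+10)%997=930 h(4,89)=(4*31+89)%997=213 h(76,76)=(76*31+76)%997=438 -> [930, 213, 438]
  L2: h(930,213)=(930*31+213)%997=130 h(438,438)=(438*31+438)%997=58 -> [130, 58]
  L3: h(130,58)=(130*31+58)%997=100 -> [100]
  root=100
After append 21 (leaves=[94, 10, 4, 89, 76, 21]):
  L0: [94, 10, 4, 89, 76, 21]
  L1: h(94,10)=(94*31+10)%997=930 h(4,89)=(4*31+89)%997=213 h(76,21)=(76*31+21)%997=383 -> [930, 213, 383]
  L2: h(930,213)=(930*31+213)%997=130 h(383,383)=(383*31+383)%997=292 -> [130, 292]
  L3: h(130,292)=(130*31+292)%997=334 -> [334]
  root=334
After append 50 (leaves=[94, 10, 4, 89, 76, 21, 50]):
  L0: [94, 10, 4, 89, 76, 21, 50]
  L1: h(94,10)=(94*31+10)%997=930 h(4,89)=(4*31+89)%997=213 h(76,21)=(76*31+21)%997=383 h(50,50)=(50*31+50)%997=603 -> [930, 213, 383, 603]
  L2: h(930,213)=(930*31+213)%997=130 h(383,603)=(383*31+603)%997=512 -> [130, 512]
  L3: h(130,512)=(130*31+512)%997=554 -> [554]
  root=554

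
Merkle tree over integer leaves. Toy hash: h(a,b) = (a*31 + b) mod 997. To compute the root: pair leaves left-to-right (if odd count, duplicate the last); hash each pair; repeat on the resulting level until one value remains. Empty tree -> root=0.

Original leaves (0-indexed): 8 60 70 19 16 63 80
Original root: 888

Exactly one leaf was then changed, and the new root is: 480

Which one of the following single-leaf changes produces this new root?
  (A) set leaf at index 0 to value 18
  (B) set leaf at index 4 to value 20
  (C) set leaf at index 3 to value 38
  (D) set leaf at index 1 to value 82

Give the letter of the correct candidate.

Original leaves: [8, 60, 70, 19, 16, 63, 80]
Target new root: 480
Try each candidate change and compute the resulting root:
Candidate A: set leaf[0] = 18 -> leaves = [18, 60, 70, 19, 16, 63, 80]
  L0: [18, 60, 70, 19, 16, 63, 80]
  L1: h(18,60)=(18*31+60)%997=618 h(70,19)=(70*31+19)%997=195 h(16,63)=(16*31+63)%997=559 h(80,80)=(80*31+80)%997=566 -> [618, 195, 559, 566]
  L2: h(618,195)=(618*31+195)%997=410 h(559,566)=(559*31+566)%997=946 -> [410, 946]
  L3: h(410,946)=(410*31+946)%997=695 -> [695]
  root = 695 != target 480
Candidate B: set leaf[4] = 20 -> leaves = [8, 60, 70, 19, 20, 63, 80]
  L0: [8, 60, 70, 19, 20, 63, 80]
  L1: h(8,60)=(8*31+60)%997=308 h(70,19)=(70*31+19)%997=195 h(20,63)=(20*31+63)%997=683 h(80,80)=(80*31+80)%997=566 -> [308, 195, 683, 566]
  L2: h(308,195)=(308*31+195)%997=770 h(683,566)=(683*31+566)%997=802 -> [770, 802]
  L3: h(770,802)=(770*31+802)%997=744 -> [744]
  root = 744 != target 480
Candidate C: set leaf[3] = 38 -> leaves = [8, 60, 70, 38, 16, 63, 80]
  L0: [8, 60, 70, 38, 16, 63, 80]
  L1: h(8,60)=(8*31+60)%997=308 h(70,38)=(70*31+38)%997=214 h(16,63)=(16*31+63)%997=559 h(80,80)=(80*31+80)%997=566 -> [308, 214, 559, 566]
  L2: h(308,214)=(308*31+214)%997=789 h(559,566)=(559*31+566)%997=946 -> [789, 946]
  L3: h(789,946)=(789*31+946)%997=480 -> [480]
  root = 480 == target 480  ** MATCH **
Candidate D: set leaf[1] = 82 -> leaves = [8, 82, 70, 19, 16, 63, 80]
  L0: [8, 82, 70, 19, 16, 63, 80]
  L1: h(8,82)=(8*31+82)%997=330 h(70,19)=(70*31+19)%997=195 h(16,63)=(16*31+63)%997=559 h(80,80)=(80*31+80)%997=566 -> [330, 195, 559, 566]
  L2: h(330,195)=(330*31+195)%997=455 h(559,566)=(559*31+566)%997=946 -> [455, 946]
  L3: h(455,946)=(455*31+946)%997=96 -> [96]
  root = 96 != target 480
Candidate C produces the target root.

Answer: C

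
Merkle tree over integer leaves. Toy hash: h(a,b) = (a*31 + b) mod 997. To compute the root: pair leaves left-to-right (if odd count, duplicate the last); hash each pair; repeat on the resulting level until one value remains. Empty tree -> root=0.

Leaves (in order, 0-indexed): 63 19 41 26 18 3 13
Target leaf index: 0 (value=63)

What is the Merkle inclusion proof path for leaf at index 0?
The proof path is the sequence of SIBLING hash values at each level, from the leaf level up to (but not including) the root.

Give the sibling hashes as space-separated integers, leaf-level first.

L0 (leaves): [63, 19, 41, 26, 18, 3, 13], target index=0
L1: h(63,19)=(63*31+19)%997=975 [pair 0] h(41,26)=(41*31+26)%997=300 [pair 1] h(18,3)=(18*31+3)%997=561 [pair 2] h(13,13)=(13*31+13)%997=416 [pair 3] -> [975, 300, 561, 416]
  Sibling for proof at L0: 19
L2: h(975,300)=(975*31+300)%997=615 [pair 0] h(561,416)=(561*31+416)%997=858 [pair 1] -> [615, 858]
  Sibling for proof at L1: 300
L3: h(615,858)=(615*31+858)%997=980 [pair 0] -> [980]
  Sibling for proof at L2: 858
Root: 980
Proof path (sibling hashes from leaf to root): [19, 300, 858]

Answer: 19 300 858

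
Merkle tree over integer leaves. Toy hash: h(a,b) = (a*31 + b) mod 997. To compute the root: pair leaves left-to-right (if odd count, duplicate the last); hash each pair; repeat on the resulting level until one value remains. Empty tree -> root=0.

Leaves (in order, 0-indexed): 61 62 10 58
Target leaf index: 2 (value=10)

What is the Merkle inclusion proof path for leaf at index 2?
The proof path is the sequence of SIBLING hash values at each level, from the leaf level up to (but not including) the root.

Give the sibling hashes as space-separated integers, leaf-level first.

Answer: 58 956

Derivation:
L0 (leaves): [61, 62, 10, 58], target index=2
L1: h(61,62)=(61*31+62)%997=956 [pair 0] h(10,58)=(10*31+58)%997=368 [pair 1] -> [956, 368]
  Sibling for proof at L0: 58
L2: h(956,368)=(956*31+368)%997=94 [pair 0] -> [94]
  Sibling for proof at L1: 956
Root: 94
Proof path (sibling hashes from leaf to root): [58, 956]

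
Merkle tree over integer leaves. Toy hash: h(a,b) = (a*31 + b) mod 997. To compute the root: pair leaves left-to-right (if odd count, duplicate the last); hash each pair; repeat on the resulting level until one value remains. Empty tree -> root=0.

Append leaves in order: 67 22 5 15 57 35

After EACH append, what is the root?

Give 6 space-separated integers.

After append 67 (leaves=[67]):
  L0: [67]
  root=67
After append 22 (leaves=[67, 22]):
  L0: [67, 22]
  L1: h(67,22)=(67*31+22)%997=105 -> [105]
  root=105
After append 5 (leaves=[67, 22, 5]):
  L0: [67, 22, 5]
  L1: h(67,22)=(67*31+22)%997=105 h(5,5)=(5*31+5)%997=160 -> [105, 160]
  L2: h(105,160)=(105*31+160)%997=424 -> [424]
  root=424
After append 15 (leaves=[67, 22, 5, 15]):
  L0: [67, 22, 5, 15]
  L1: h(67,22)=(67*31+22)%997=105 h(5,15)=(5*31+15)%997=170 -> [105, 170]
  L2: h(105,170)=(105*31+170)%997=434 -> [434]
  root=434
After append 57 (leaves=[67, 22, 5, 15, 57]):
  L0: [67, 22, 5, 15, 57]
  L1: h(67,22)=(67*31+22)%997=105 h(5,15)=(5*31+15)%997=170 h(57,57)=(57*31+57)%997=827 -> [105, 170, 827]
  L2: h(105,170)=(105*31+170)%997=434 h(827,827)=(827*31+827)%997=542 -> [434, 542]
  L3: h(434,542)=(434*31+542)%997=38 -> [38]
  root=38
After append 35 (leaves=[67, 22, 5, 15, 57, 35]):
  L0: [67, 22, 5, 15, 57, 35]
  L1: h(67,22)=(67*31+22)%997=105 h(5,15)=(5*31+15)%997=170 h(57,35)=(57*31+35)%997=805 -> [105, 170, 805]
  L2: h(105,170)=(105*31+170)%997=434 h(805,805)=(805*31+805)%997=835 -> [434, 835]
  L3: h(434,835)=(434*31+835)%997=331 -> [331]
  root=331

Answer: 67 105 424 434 38 331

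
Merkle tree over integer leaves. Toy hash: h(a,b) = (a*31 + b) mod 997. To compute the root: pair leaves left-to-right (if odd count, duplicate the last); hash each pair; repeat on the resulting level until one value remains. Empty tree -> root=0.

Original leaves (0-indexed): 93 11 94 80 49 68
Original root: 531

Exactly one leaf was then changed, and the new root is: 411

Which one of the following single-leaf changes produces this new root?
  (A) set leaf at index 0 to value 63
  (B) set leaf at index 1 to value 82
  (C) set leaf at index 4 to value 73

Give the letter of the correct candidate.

Answer: C

Derivation:
Original leaves: [93, 11, 94, 80, 49, 68]
Target new root: 411
Try each candidate change and compute the resulting root:
Candidate A: set leaf[0] = 63 -> leaves = [63, 11, 94, 80, 49, 68]
  L0: [63, 11, 94, 80, 49, 68]
  L1: h(63,11)=(63*31+11)%997=967 h(94,80)=(94*31+80)%997=3 h(49,68)=(49*31+68)%997=590 -> [967, 3, 590]
  L2: h(967,3)=(967*31+3)%997=70 h(590,590)=(590*31+590)%997=934 -> [70, 934]
  L3: h(70,934)=(70*31+934)%997=113 -> [113]
  root = 113 != target 411
Candidate B: set leaf[1] = 82 -> leaves = [93, 82, 94, 80, 49, 68]
  L0: [93, 82, 94, 80, 49, 68]
  L1: h(93,82)=(93*31+82)%997=971 h(94,80)=(94*31+80)%997=3 h(49,68)=(49*31+68)%997=590 -> [971, 3, 590]
  L2: h(971,3)=(971*31+3)%997=194 h(590,590)=(590*31+590)%997=934 -> [194, 934]
  L3: h(194,934)=(194*31+934)%997=966 -> [966]
  root = 966 != target 411
Candidate C: set leaf[4] = 73 -> leaves = [93, 11, 94, 80, 73, 68]
  L0: [93, 11, 94, 80, 73, 68]
  L1: h(93,11)=(93*31+11)%997=900 h(94,80)=(94*31+80)%997=3 h(73,68)=(73*31+68)%997=337 -> [900, 3, 337]
  L2: h(900,3)=(900*31+3)%997=984 h(337,337)=(337*31+337)%997=814 -> [984, 814]
  L3: h(984,814)=(984*31+814)%997=411 -> [411]
  root = 411 == target 411  ** MATCH **
Candidate C produces the target root.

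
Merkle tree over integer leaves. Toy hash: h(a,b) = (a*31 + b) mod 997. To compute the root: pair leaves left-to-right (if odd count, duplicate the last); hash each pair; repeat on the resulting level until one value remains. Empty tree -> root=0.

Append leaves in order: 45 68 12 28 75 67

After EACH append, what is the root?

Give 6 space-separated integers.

After append 45 (leaves=[45]):
  L0: [45]
  root=45
After append 68 (leaves=[45, 68]):
  L0: [45, 68]
  L1: h(45,68)=(45*31+68)%997=466 -> [466]
  root=466
After append 12 (leaves=[45, 68, 12]):
  L0: [45, 68, 12]
  L1: h(45,68)=(45*31+68)%997=466 h(12,12)=(12*31+12)%997=384 -> [466, 384]
  L2: h(466,384)=(466*31+384)%997=872 -> [872]
  root=872
After append 28 (leaves=[45, 68, 12, 28]):
  L0: [45, 68, 12, 28]
  L1: h(45,68)=(45*31+68)%997=466 h(12,28)=(12*31+28)%997=400 -> [466, 400]
  L2: h(466,400)=(466*31+400)%997=888 -> [888]
  root=888
After append 75 (leaves=[45, 68, 12, 28, 75]):
  L0: [45, 68, 12, 28, 75]
  L1: h(45,68)=(45*31+68)%997=466 h(12,28)=(12*31+28)%997=400 h(75,75)=(75*31+75)%997=406 -> [466, 400, 406]
  L2: h(466,400)=(466*31+400)%997=888 h(406,406)=(406*31+406)%997=31 -> [888, 31]
  L3: h(888,31)=(888*31+31)%997=640 -> [640]
  root=640
After append 67 (leaves=[45, 68, 12, 28, 75, 67]):
  L0: [45, 68, 12, 28, 75, 67]
  L1: h(45,68)=(45*31+68)%997=466 h(12,28)=(12*31+28)%997=400 h(75,67)=(75*31+67)%997=398 -> [466, 400, 398]
  L2: h(466,400)=(466*31+400)%997=888 h(398,398)=(398*31+398)%997=772 -> [888, 772]
  L3: h(888,772)=(888*31+772)%997=384 -> [384]
  root=384

Answer: 45 466 872 888 640 384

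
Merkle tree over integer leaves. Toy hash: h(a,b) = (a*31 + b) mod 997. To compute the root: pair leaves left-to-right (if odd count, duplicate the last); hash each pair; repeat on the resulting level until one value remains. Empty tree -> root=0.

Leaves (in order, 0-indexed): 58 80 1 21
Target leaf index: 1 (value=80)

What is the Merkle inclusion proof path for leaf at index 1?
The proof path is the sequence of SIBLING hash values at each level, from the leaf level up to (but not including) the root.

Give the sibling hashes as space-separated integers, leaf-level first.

L0 (leaves): [58, 80, 1, 21], target index=1
L1: h(58,80)=(58*31+80)%997=881 [pair 0] h(1,21)=(1*31+21)%997=52 [pair 1] -> [881, 52]
  Sibling for proof at L0: 58
L2: h(881,52)=(881*31+52)%997=444 [pair 0] -> [444]
  Sibling for proof at L1: 52
Root: 444
Proof path (sibling hashes from leaf to root): [58, 52]

Answer: 58 52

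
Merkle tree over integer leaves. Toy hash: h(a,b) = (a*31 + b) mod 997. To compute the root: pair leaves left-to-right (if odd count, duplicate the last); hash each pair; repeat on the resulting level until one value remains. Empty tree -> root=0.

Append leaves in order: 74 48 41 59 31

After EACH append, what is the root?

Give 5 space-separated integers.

After append 74 (leaves=[74]):
  L0: [74]
  root=74
After append 48 (leaves=[74, 48]):
  L0: [74, 48]
  L1: h(74,48)=(74*31+48)%997=348 -> [348]
  root=348
After append 41 (leaves=[74, 48, 41]):
  L0: [74, 48, 41]
  L1: h(74,48)=(74*31+48)%997=348 h(41,41)=(41*31+41)%997=315 -> [348, 315]
  L2: h(348,315)=(348*31+315)%997=136 -> [136]
  root=136
After append 59 (leaves=[74, 48, 41, 59]):
  L0: [74, 48, 41, 59]
  L1: h(74,48)=(74*31+48)%997=348 h(41,59)=(41*31+59)%997=333 -> [348, 333]
  L2: h(348,333)=(348*31+333)%997=154 -> [154]
  root=154
After append 31 (leaves=[74, 48, 41, 59, 31]):
  L0: [74, 48, 41, 59, 31]
  L1: h(74,48)=(74*31+48)%997=348 h(41,59)=(41*31+59)%997=333 h(31,31)=(31*31+31)%997=992 -> [348, 333, 992]
  L2: h(348,333)=(348*31+333)%997=154 h(992,992)=(992*31+992)%997=837 -> [154, 837]
  L3: h(154,837)=(154*31+837)%997=626 -> [626]
  root=626

Answer: 74 348 136 154 626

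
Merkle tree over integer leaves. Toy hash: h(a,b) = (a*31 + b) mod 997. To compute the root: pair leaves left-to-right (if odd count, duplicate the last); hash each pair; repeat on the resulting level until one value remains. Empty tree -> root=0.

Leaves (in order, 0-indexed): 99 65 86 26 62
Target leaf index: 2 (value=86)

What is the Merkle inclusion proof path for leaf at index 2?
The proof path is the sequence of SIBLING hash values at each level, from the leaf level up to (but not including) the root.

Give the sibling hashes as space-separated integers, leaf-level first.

L0 (leaves): [99, 65, 86, 26, 62], target index=2
L1: h(99,65)=(99*31+65)%997=143 [pair 0] h(86,26)=(86*31+26)%997=698 [pair 1] h(62,62)=(62*31+62)%997=987 [pair 2] -> [143, 698, 987]
  Sibling for proof at L0: 26
L2: h(143,698)=(143*31+698)%997=146 [pair 0] h(987,987)=(987*31+987)%997=677 [pair 1] -> [146, 677]
  Sibling for proof at L1: 143
L3: h(146,677)=(146*31+677)%997=218 [pair 0] -> [218]
  Sibling for proof at L2: 677
Root: 218
Proof path (sibling hashes from leaf to root): [26, 143, 677]

Answer: 26 143 677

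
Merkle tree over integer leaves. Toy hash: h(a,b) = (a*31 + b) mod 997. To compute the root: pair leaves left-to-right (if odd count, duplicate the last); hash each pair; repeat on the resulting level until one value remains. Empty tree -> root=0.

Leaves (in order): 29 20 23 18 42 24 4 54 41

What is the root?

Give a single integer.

Answer: 100

Derivation:
L0: [29, 20, 23, 18, 42, 24, 4, 54, 41]
L1: h(29,20)=(29*31+20)%997=919 h(23,18)=(23*31+18)%997=731 h(42,24)=(42*31+24)%997=329 h(4,54)=(4*31+54)%997=178 h(41,41)=(41*31+41)%997=315 -> [919, 731, 329, 178, 315]
L2: h(919,731)=(919*31+731)%997=307 h(329,178)=(329*31+178)%997=407 h(315,315)=(315*31+315)%997=110 -> [307, 407, 110]
L3: h(307,407)=(307*31+407)%997=951 h(110,110)=(110*31+110)%997=529 -> [951, 529]
L4: h(951,529)=(951*31+529)%997=100 -> [100]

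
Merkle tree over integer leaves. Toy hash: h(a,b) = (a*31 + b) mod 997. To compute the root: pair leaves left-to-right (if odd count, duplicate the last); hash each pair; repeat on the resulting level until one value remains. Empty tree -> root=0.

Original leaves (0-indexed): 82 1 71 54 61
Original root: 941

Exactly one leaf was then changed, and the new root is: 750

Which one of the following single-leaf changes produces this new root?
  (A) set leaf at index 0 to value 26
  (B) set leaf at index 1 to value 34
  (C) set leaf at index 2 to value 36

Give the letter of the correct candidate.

Original leaves: [82, 1, 71, 54, 61]
Target new root: 750
Try each candidate change and compute the resulting root:
Candidate A: set leaf[0] = 26 -> leaves = [26, 1, 71, 54, 61]
  L0: [26, 1, 71, 54, 61]
  L1: h(26,1)=(26*31+1)%997=807 h(71,54)=(71*31+54)%997=261 h(61,61)=(61*31+61)%997=955 -> [807, 261, 955]
  L2: h(807,261)=(807*31+261)%997=353 h(955,955)=(955*31+955)%997=650 -> [353, 650]
  L3: h(353,650)=(353*31+650)%997=626 -> [626]
  root = 626 != target 750
Candidate B: set leaf[1] = 34 -> leaves = [82, 34, 71, 54, 61]
  L0: [82, 34, 71, 54, 61]
  L1: h(82,34)=(82*31+34)%997=582 h(71,54)=(71*31+54)%997=261 h(61,61)=(61*31+61)%997=955 -> [582, 261, 955]
  L2: h(582,261)=(582*31+261)%997=357 h(955,955)=(955*31+955)%997=650 -> [357, 650]
  L3: h(357,650)=(357*31+650)%997=750 -> [750]
  root = 750 == target 750  ** MATCH **
Candidate C: set leaf[2] = 36 -> leaves = [82, 1, 36, 54, 61]
  L0: [82, 1, 36, 54, 61]
  L1: h(82,1)=(82*31+1)%997=549 h(36,54)=(36*31+54)%997=173 h(61,61)=(61*31+61)%997=955 -> [549, 173, 955]
  L2: h(549,173)=(549*31+173)%997=243 h(955,955)=(955*31+955)%997=650 -> [243, 650]
  L3: h(243,650)=(243*31+650)%997=207 -> [207]
  root = 207 != target 750
Candidate B produces the target root.

Answer: B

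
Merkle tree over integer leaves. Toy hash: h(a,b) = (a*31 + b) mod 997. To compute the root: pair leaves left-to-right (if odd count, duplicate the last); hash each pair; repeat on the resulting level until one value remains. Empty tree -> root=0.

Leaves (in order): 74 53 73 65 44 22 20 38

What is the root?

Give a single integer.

L0: [74, 53, 73, 65, 44, 22, 20, 38]
L1: h(74,53)=(74*31+53)%997=353 h(73,65)=(73*31+65)%997=334 h(44,22)=(44*31+22)%997=389 h(20,38)=(20*31+38)%997=658 -> [353, 334, 389, 658]
L2: h(353,334)=(353*31+334)%997=310 h(389,658)=(389*31+658)%997=753 -> [310, 753]
L3: h(310,753)=(310*31+753)%997=393 -> [393]

Answer: 393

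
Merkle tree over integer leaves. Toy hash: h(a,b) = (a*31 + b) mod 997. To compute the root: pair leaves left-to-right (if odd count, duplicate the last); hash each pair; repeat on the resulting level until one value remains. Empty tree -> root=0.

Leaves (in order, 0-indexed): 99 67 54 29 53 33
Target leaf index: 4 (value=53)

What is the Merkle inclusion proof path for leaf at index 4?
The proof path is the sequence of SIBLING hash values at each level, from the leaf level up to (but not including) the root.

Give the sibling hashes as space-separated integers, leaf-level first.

Answer: 33 679 216

Derivation:
L0 (leaves): [99, 67, 54, 29, 53, 33], target index=4
L1: h(99,67)=(99*31+67)%997=145 [pair 0] h(54,29)=(54*31+29)%997=706 [pair 1] h(53,33)=(53*31+33)%997=679 [pair 2] -> [145, 706, 679]
  Sibling for proof at L0: 33
L2: h(145,706)=(145*31+706)%997=216 [pair 0] h(679,679)=(679*31+679)%997=791 [pair 1] -> [216, 791]
  Sibling for proof at L1: 679
L3: h(216,791)=(216*31+791)%997=508 [pair 0] -> [508]
  Sibling for proof at L2: 216
Root: 508
Proof path (sibling hashes from leaf to root): [33, 679, 216]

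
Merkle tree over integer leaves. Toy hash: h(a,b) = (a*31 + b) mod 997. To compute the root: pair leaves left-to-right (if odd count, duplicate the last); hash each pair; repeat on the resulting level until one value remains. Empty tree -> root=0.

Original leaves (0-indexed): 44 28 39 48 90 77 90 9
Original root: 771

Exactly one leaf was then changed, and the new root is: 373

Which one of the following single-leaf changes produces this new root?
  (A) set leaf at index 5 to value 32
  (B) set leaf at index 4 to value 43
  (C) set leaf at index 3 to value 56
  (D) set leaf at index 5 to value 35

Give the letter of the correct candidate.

Answer: A

Derivation:
Original leaves: [44, 28, 39, 48, 90, 77, 90, 9]
Target new root: 373
Try each candidate change and compute the resulting root:
Candidate A: set leaf[5] = 32 -> leaves = [44, 28, 39, 48, 90, 32, 90, 9]
  L0: [44, 28, 39, 48, 90, 32, 90, 9]
  L1: h(44,28)=(44*31+28)%997=395 h(39,48)=(39*31+48)%997=260 h(90,32)=(90*31+32)%997=828 h(90,9)=(90*31+9)%997=805 -> [395, 260, 828, 805]
  L2: h(395,260)=(395*31+260)%997=541 h(828,805)=(828*31+805)%997=551 -> [541, 551]
  L3: h(541,551)=(541*31+551)%997=373 -> [373]
  root = 373 == target 373  ** MATCH **
Candidate B: set leaf[4] = 43 -> leaves = [44, 28, 39, 48, 43, 77, 90, 9]
  L0: [44, 28, 39, 48, 43, 77, 90, 9]
  L1: h(44,28)=(44*31+28)%997=395 h(39,48)=(39*31+48)%997=260 h(43,77)=(43*31+77)%997=413 h(90,9)=(90*31+9)%997=805 -> [395, 260, 413, 805]
  L2: h(395,260)=(395*31+260)%997=541 h(413,805)=(413*31+805)%997=647 -> [541, 647]
  L3: h(541,647)=(541*31+647)%997=469 -> [469]
  root = 469 != target 373
Candidate C: set leaf[3] = 56 -> leaves = [44, 28, 39, 56, 90, 77, 90, 9]
  L0: [44, 28, 39, 56, 90, 77, 90, 9]
  L1: h(44,28)=(44*31+28)%997=395 h(39,56)=(39*31+56)%997=268 h(90,77)=(90*31+77)%997=873 h(90,9)=(90*31+9)%997=805 -> [395, 268, 873, 805]
  L2: h(395,268)=(395*31+268)%997=549 h(873,805)=(873*31+805)%997=949 -> [549, 949]
  L3: h(549,949)=(549*31+949)%997=22 -> [22]
  root = 22 != target 373
Candidate D: set leaf[5] = 35 -> leaves = [44, 28, 39, 48, 90, 35, 90, 9]
  L0: [44, 28, 39, 48, 90, 35, 90, 9]
  L1: h(44,28)=(44*31+28)%997=395 h(39,48)=(39*31+48)%997=260 h(90,35)=(90*31+35)%997=831 h(90,9)=(90*31+9)%997=805 -> [395, 260, 831, 805]
  L2: h(395,260)=(395*31+260)%997=541 h(831,805)=(831*31+805)%997=644 -> [541, 644]
  L3: h(541,644)=(541*31+644)%997=466 -> [466]
  root = 466 != target 373
Candidate A produces the target root.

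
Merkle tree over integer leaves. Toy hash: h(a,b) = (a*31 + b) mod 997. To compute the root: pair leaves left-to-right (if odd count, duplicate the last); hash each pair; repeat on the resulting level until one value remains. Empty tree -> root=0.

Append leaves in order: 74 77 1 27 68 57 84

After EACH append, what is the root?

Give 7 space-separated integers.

After append 74 (leaves=[74]):
  L0: [74]
  root=74
After append 77 (leaves=[74, 77]):
  L0: [74, 77]
  L1: h(74,77)=(74*31+77)%997=377 -> [377]
  root=377
After append 1 (leaves=[74, 77, 1]):
  L0: [74, 77, 1]
  L1: h(74,77)=(74*31+77)%997=377 h(1,1)=(1*31+1)%997=32 -> [377, 32]
  L2: h(377,32)=(377*31+32)%997=752 -> [752]
  root=752
After append 27 (leaves=[74, 77, 1, 27]):
  L0: [74, 77, 1, 27]
  L1: h(74,77)=(74*31+77)%997=377 h(1,27)=(1*31+27)%997=58 -> [377, 58]
  L2: h(377,58)=(377*31+58)%997=778 -> [778]
  root=778
After append 68 (leaves=[74, 77, 1, 27, 68]):
  L0: [74, 77, 1, 27, 68]
  L1: h(74,77)=(74*31+77)%997=377 h(1,27)=(1*31+27)%997=58 h(68,68)=(68*31+68)%997=182 -> [377, 58, 182]
  L2: h(377,58)=(377*31+58)%997=778 h(182,182)=(182*31+182)%997=839 -> [778, 839]
  L3: h(778,839)=(778*31+839)%997=32 -> [32]
  root=32
After append 57 (leaves=[74, 77, 1, 27, 68, 57]):
  L0: [74, 77, 1, 27, 68, 57]
  L1: h(74,77)=(74*31+77)%997=377 h(1,27)=(1*31+27)%997=58 h(68,57)=(68*31+57)%997=171 -> [377, 58, 171]
  L2: h(377,58)=(377*31+58)%997=778 h(171,171)=(171*31+171)%997=487 -> [778, 487]
  L3: h(778,487)=(778*31+487)%997=677 -> [677]
  root=677
After append 84 (leaves=[74, 77, 1, 27, 68, 57, 84]):
  L0: [74, 77, 1, 27, 68, 57, 84]
  L1: h(74,77)=(74*31+77)%997=377 h(1,27)=(1*31+27)%997=58 h(68,57)=(68*31+57)%997=171 h(84,84)=(84*31+84)%997=694 -> [377, 58, 171, 694]
  L2: h(377,58)=(377*31+58)%997=778 h(171,694)=(171*31+694)%997=13 -> [778, 13]
  L3: h(778,13)=(778*31+13)%997=203 -> [203]
  root=203

Answer: 74 377 752 778 32 677 203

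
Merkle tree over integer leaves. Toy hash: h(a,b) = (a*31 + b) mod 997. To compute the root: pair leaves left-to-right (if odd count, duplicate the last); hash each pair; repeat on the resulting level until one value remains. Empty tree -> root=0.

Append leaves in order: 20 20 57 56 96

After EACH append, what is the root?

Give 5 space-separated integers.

After append 20 (leaves=[20]):
  L0: [20]
  root=20
After append 20 (leaves=[20, 20]):
  L0: [20, 20]
  L1: h(20,20)=(20*31+20)%997=640 -> [640]
  root=640
After append 57 (leaves=[20, 20, 57]):
  L0: [20, 20, 57]
  L1: h(20,20)=(20*31+20)%997=640 h(57,57)=(57*31+57)%997=827 -> [640, 827]
  L2: h(640,827)=(640*31+827)%997=727 -> [727]
  root=727
After append 56 (leaves=[20, 20, 57, 56]):
  L0: [20, 20, 57, 56]
  L1: h(20,20)=(20*31+20)%997=640 h(57,56)=(57*31+56)%997=826 -> [640, 826]
  L2: h(640,826)=(640*31+826)%997=726 -> [726]
  root=726
After append 96 (leaves=[20, 20, 57, 56, 96]):
  L0: [20, 20, 57, 56, 96]
  L1: h(20,20)=(20*31+20)%997=640 h(57,56)=(57*31+56)%997=826 h(96,96)=(96*31+96)%997=81 -> [640, 826, 81]
  L2: h(640,826)=(640*31+826)%997=726 h(81,81)=(81*31+81)%997=598 -> [726, 598]
  L3: h(726,598)=(726*31+598)%997=173 -> [173]
  root=173

Answer: 20 640 727 726 173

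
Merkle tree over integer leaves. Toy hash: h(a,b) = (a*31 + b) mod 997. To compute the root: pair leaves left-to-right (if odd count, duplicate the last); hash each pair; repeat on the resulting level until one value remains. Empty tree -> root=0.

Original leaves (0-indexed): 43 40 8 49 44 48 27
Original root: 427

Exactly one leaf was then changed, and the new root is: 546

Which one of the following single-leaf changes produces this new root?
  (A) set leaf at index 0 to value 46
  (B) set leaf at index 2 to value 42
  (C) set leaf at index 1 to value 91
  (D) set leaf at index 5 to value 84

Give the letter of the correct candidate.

Answer: D

Derivation:
Original leaves: [43, 40, 8, 49, 44, 48, 27]
Target new root: 546
Try each candidate change and compute the resulting root:
Candidate A: set leaf[0] = 46 -> leaves = [46, 40, 8, 49, 44, 48, 27]
  L0: [46, 40, 8, 49, 44, 48, 27]
  L1: h(46,40)=(46*31+40)%997=469 h(8,49)=(8*31+49)%997=297 h(44,48)=(44*31+48)%997=415 h(27,27)=(27*31+27)%997=864 -> [469, 297, 415, 864]
  L2: h(469,297)=(469*31+297)%997=878 h(415,864)=(415*31+864)%997=768 -> [878, 768]
  L3: h(878,768)=(878*31+768)%997=70 -> [70]
  root = 70 != target 546
Candidate B: set leaf[2] = 42 -> leaves = [43, 40, 42, 49, 44, 48, 27]
  L0: [43, 40, 42, 49, 44, 48, 27]
  L1: h(43,40)=(43*31+40)%997=376 h(42,49)=(42*31+49)%997=354 h(44,48)=(44*31+48)%997=415 h(27,27)=(27*31+27)%997=864 -> [376, 354, 415, 864]
  L2: h(376,354)=(376*31+354)%997=46 h(415,864)=(415*31+864)%997=768 -> [46, 768]
  L3: h(46,768)=(46*31+768)%997=200 -> [200]
  root = 200 != target 546
Candidate C: set leaf[1] = 91 -> leaves = [43, 91, 8, 49, 44, 48, 27]
  L0: [43, 91, 8, 49, 44, 48, 27]
  L1: h(43,91)=(43*31+91)%997=427 h(8,49)=(8*31+49)%997=297 h(44,48)=(44*31+48)%997=415 h(27,27)=(27*31+27)%997=864 -> [427, 297, 415, 864]
  L2: h(427,297)=(427*31+297)%997=573 h(415,864)=(415*31+864)%997=768 -> [573, 768]
  L3: h(573,768)=(573*31+768)%997=585 -> [585]
  root = 585 != target 546
Candidate D: set leaf[5] = 84 -> leaves = [43, 40, 8, 49, 44, 84, 27]
  L0: [43, 40, 8, 49, 44, 84, 27]
  L1: h(43,40)=(43*31+40)%997=376 h(8,49)=(8*31+49)%997=297 h(44,84)=(44*31+84)%997=451 h(27,27)=(27*31+27)%997=864 -> [376, 297, 451, 864]
  L2: h(376,297)=(376*31+297)%997=986 h(451,864)=(451*31+864)%997=887 -> [986, 887]
  L3: h(986,887)=(986*31+887)%997=546 -> [546]
  root = 546 == target 546  ** MATCH **
Candidate D produces the target root.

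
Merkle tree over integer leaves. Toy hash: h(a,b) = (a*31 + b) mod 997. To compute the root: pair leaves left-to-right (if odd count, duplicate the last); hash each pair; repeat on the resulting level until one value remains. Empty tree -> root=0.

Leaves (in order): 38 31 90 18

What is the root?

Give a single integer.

Answer: 407

Derivation:
L0: [38, 31, 90, 18]
L1: h(38,31)=(38*31+31)%997=212 h(90,18)=(90*31+18)%997=814 -> [212, 814]
L2: h(212,814)=(212*31+814)%997=407 -> [407]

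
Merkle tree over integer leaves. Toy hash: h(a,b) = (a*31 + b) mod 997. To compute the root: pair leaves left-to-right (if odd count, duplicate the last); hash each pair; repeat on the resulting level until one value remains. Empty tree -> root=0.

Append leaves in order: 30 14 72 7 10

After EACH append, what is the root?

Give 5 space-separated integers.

After append 30 (leaves=[30]):
  L0: [30]
  root=30
After append 14 (leaves=[30, 14]):
  L0: [30, 14]
  L1: h(30,14)=(30*31+14)%997=944 -> [944]
  root=944
After append 72 (leaves=[30, 14, 72]):
  L0: [30, 14, 72]
  L1: h(30,14)=(30*31+14)%997=944 h(72,72)=(72*31+72)%997=310 -> [944, 310]
  L2: h(944,310)=(944*31+310)%997=661 -> [661]
  root=661
After append 7 (leaves=[30, 14, 72, 7]):
  L0: [30, 14, 72, 7]
  L1: h(30,14)=(30*31+14)%997=944 h(72,7)=(72*31+7)%997=245 -> [944, 245]
  L2: h(944,245)=(944*31+245)%997=596 -> [596]
  root=596
After append 10 (leaves=[30, 14, 72, 7, 10]):
  L0: [30, 14, 72, 7, 10]
  L1: h(30,14)=(30*31+14)%997=944 h(72,7)=(72*31+7)%997=245 h(10,10)=(10*31+10)%997=320 -> [944, 245, 320]
  L2: h(944,245)=(944*31+245)%997=596 h(320,320)=(320*31+320)%997=270 -> [596, 270]
  L3: h(596,270)=(596*31+270)%997=800 -> [800]
  root=800

Answer: 30 944 661 596 800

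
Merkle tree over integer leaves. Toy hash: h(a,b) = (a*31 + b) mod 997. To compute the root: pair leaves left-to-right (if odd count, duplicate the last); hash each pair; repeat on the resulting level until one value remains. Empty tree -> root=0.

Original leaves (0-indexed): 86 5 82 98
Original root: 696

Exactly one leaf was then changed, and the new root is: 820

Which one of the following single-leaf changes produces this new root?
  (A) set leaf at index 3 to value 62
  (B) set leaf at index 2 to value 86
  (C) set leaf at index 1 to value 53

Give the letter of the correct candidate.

Original leaves: [86, 5, 82, 98]
Target new root: 820
Try each candidate change and compute the resulting root:
Candidate A: set leaf[3] = 62 -> leaves = [86, 5, 82, 62]
  L0: [86, 5, 82, 62]
  L1: h(86,5)=(86*31+5)%997=677 h(82,62)=(82*31+62)%997=610 -> [677, 610]
  L2: h(677,610)=(677*31+610)%997=660 -> [660]
  root = 660 != target 820
Candidate B: set leaf[2] = 86 -> leaves = [86, 5, 86, 98]
  L0: [86, 5, 86, 98]
  L1: h(86,5)=(86*31+5)%997=677 h(86,98)=(86*31+98)%997=770 -> [677, 770]
  L2: h(677,770)=(677*31+770)%997=820 -> [820]
  root = 820 == target 820  ** MATCH **
Candidate C: set leaf[1] = 53 -> leaves = [86, 53, 82, 98]
  L0: [86, 53, 82, 98]
  L1: h(86,53)=(86*31+53)%997=725 h(82,98)=(82*31+98)%997=646 -> [725, 646]
  L2: h(725,646)=(725*31+646)%997=190 -> [190]
  root = 190 != target 820
Candidate B produces the target root.

Answer: B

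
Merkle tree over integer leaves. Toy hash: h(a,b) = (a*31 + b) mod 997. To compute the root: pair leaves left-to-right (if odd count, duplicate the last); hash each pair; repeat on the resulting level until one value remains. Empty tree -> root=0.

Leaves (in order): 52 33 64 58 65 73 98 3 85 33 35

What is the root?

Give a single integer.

L0: [52, 33, 64, 58, 65, 73, 98, 3, 85, 33, 35]
L1: h(52,33)=(52*31+33)%997=648 h(64,58)=(64*31+58)%997=48 h(65,73)=(65*31+73)%997=94 h(98,3)=(98*31+3)%997=50 h(85,33)=(85*31+33)%997=674 h(35,35)=(35*31+35)%997=123 -> [648, 48, 94, 50, 674, 123]
L2: h(648,48)=(648*31+48)%997=196 h(94,50)=(94*31+50)%997=970 h(674,123)=(674*31+123)%997=80 -> [196, 970, 80]
L3: h(196,970)=(196*31+970)%997=67 h(80,80)=(80*31+80)%997=566 -> [67, 566]
L4: h(67,566)=(67*31+566)%997=649 -> [649]

Answer: 649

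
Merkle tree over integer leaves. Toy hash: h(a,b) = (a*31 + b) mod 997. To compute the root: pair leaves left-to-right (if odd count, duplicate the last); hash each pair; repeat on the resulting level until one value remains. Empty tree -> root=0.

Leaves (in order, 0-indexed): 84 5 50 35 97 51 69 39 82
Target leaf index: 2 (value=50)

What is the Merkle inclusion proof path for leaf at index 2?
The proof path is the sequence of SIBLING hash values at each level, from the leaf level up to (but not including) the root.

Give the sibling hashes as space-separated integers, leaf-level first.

Answer: 35 615 267 61

Derivation:
L0 (leaves): [84, 5, 50, 35, 97, 51, 69, 39, 82], target index=2
L1: h(84,5)=(84*31+5)%997=615 [pair 0] h(50,35)=(50*31+35)%997=588 [pair 1] h(97,51)=(97*31+51)%997=67 [pair 2] h(69,39)=(69*31+39)%997=184 [pair 3] h(82,82)=(82*31+82)%997=630 [pair 4] -> [615, 588, 67, 184, 630]
  Sibling for proof at L0: 35
L2: h(615,588)=(615*31+588)%997=710 [pair 0] h(67,184)=(67*31+184)%997=267 [pair 1] h(630,630)=(630*31+630)%997=220 [pair 2] -> [710, 267, 220]
  Sibling for proof at L1: 615
L3: h(710,267)=(710*31+267)%997=343 [pair 0] h(220,220)=(220*31+220)%997=61 [pair 1] -> [343, 61]
  Sibling for proof at L2: 267
L4: h(343,61)=(343*31+61)%997=724 [pair 0] -> [724]
  Sibling for proof at L3: 61
Root: 724
Proof path (sibling hashes from leaf to root): [35, 615, 267, 61]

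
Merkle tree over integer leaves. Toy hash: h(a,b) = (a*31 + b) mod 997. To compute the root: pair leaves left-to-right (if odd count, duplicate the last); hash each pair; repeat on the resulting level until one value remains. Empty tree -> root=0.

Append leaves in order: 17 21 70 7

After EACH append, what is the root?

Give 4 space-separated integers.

After append 17 (leaves=[17]):
  L0: [17]
  root=17
After append 21 (leaves=[17, 21]):
  L0: [17, 21]
  L1: h(17,21)=(17*31+21)%997=548 -> [548]
  root=548
After append 70 (leaves=[17, 21, 70]):
  L0: [17, 21, 70]
  L1: h(17,21)=(17*31+21)%997=548 h(70,70)=(70*31+70)%997=246 -> [548, 246]
  L2: h(548,246)=(548*31+246)%997=285 -> [285]
  root=285
After append 7 (leaves=[17, 21, 70, 7]):
  L0: [17, 21, 70, 7]
  L1: h(17,21)=(17*31+21)%997=548 h(70,7)=(70*31+7)%997=183 -> [548, 183]
  L2: h(548,183)=(548*31+183)%997=222 -> [222]
  root=222

Answer: 17 548 285 222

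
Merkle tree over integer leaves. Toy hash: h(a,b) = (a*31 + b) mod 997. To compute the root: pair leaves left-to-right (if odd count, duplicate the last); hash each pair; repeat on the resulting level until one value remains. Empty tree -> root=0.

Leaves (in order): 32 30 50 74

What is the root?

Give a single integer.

L0: [32, 30, 50, 74]
L1: h(32,30)=(32*31+30)%997=25 h(50,74)=(50*31+74)%997=627 -> [25, 627]
L2: h(25,627)=(25*31+627)%997=405 -> [405]

Answer: 405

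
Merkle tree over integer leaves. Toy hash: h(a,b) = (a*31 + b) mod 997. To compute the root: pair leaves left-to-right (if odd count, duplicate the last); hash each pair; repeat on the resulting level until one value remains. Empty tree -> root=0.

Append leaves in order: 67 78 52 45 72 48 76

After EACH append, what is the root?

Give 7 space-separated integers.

After append 67 (leaves=[67]):
  L0: [67]
  root=67
After append 78 (leaves=[67, 78]):
  L0: [67, 78]
  L1: h(67,78)=(67*31+78)%997=161 -> [161]
  root=161
After append 52 (leaves=[67, 78, 52]):
  L0: [67, 78, 52]
  L1: h(67,78)=(67*31+78)%997=161 h(52,52)=(52*31+52)%997=667 -> [161, 667]
  L2: h(161,667)=(161*31+667)%997=673 -> [673]
  root=673
After append 45 (leaves=[67, 78, 52, 45]):
  L0: [67, 78, 52, 45]
  L1: h(67,78)=(67*31+78)%997=161 h(52,45)=(52*31+45)%997=660 -> [161, 660]
  L2: h(161,660)=(161*31+660)%997=666 -> [666]
  root=666
After append 72 (leaves=[67, 78, 52, 45, 72]):
  L0: [67, 78, 52, 45, 72]
  L1: h(67,78)=(67*31+78)%997=161 h(52,45)=(52*31+45)%997=660 h(72,72)=(72*31+72)%997=310 -> [161, 660, 310]
  L2: h(161,660)=(161*31+660)%997=666 h(310,310)=(310*31+310)%997=947 -> [666, 947]
  L3: h(666,947)=(666*31+947)%997=656 -> [656]
  root=656
After append 48 (leaves=[67, 78, 52, 45, 72, 48]):
  L0: [67, 78, 52, 45, 72, 48]
  L1: h(67,78)=(67*31+78)%997=161 h(52,45)=(52*31+45)%997=660 h(72,48)=(72*31+48)%997=286 -> [161, 660, 286]
  L2: h(161,660)=(161*31+660)%997=666 h(286,286)=(286*31+286)%997=179 -> [666, 179]
  L3: h(666,179)=(666*31+179)%997=885 -> [885]
  root=885
After append 76 (leaves=[67, 78, 52, 45, 72, 48, 76]):
  L0: [67, 78, 52, 45, 72, 48, 76]
  L1: h(67,78)=(67*31+78)%997=161 h(52,45)=(52*31+45)%997=660 h(72,48)=(72*31+48)%997=286 h(76,76)=(76*31+76)%997=438 -> [161, 660, 286, 438]
  L2: h(161,660)=(161*31+660)%997=666 h(286,438)=(286*31+438)%997=331 -> [666, 331]
  L3: h(666,331)=(666*31+331)%997=40 -> [40]
  root=40

Answer: 67 161 673 666 656 885 40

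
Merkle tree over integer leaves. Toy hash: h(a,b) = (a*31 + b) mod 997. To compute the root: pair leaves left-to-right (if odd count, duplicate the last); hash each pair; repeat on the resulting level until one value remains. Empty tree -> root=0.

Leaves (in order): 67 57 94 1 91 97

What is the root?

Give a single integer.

L0: [67, 57, 94, 1, 91, 97]
L1: h(67,57)=(67*31+57)%997=140 h(94,1)=(94*31+1)%997=921 h(91,97)=(91*31+97)%997=924 -> [140, 921, 924]
L2: h(140,921)=(140*31+921)%997=276 h(924,924)=(924*31+924)%997=655 -> [276, 655]
L3: h(276,655)=(276*31+655)%997=238 -> [238]

Answer: 238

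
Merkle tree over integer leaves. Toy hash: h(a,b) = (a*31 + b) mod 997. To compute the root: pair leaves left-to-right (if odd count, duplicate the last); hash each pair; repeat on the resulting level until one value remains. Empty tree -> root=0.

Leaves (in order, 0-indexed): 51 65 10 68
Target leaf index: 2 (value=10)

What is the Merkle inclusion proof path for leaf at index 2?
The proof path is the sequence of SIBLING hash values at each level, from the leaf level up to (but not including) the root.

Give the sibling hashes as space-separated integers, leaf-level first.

Answer: 68 649

Derivation:
L0 (leaves): [51, 65, 10, 68], target index=2
L1: h(51,65)=(51*31+65)%997=649 [pair 0] h(10,68)=(10*31+68)%997=378 [pair 1] -> [649, 378]
  Sibling for proof at L0: 68
L2: h(649,378)=(649*31+378)%997=557 [pair 0] -> [557]
  Sibling for proof at L1: 649
Root: 557
Proof path (sibling hashes from leaf to root): [68, 649]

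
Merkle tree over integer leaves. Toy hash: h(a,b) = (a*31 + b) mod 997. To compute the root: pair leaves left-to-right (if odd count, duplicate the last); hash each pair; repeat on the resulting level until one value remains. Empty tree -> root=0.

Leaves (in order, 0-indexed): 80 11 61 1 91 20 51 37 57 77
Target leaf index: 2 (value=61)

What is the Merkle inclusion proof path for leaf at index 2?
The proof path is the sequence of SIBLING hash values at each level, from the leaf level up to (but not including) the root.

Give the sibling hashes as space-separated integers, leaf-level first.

L0 (leaves): [80, 11, 61, 1, 91, 20, 51, 37, 57, 77], target index=2
L1: h(80,11)=(80*31+11)%997=497 [pair 0] h(61,1)=(61*31+1)%997=895 [pair 1] h(91,20)=(91*31+20)%997=847 [pair 2] h(51,37)=(51*31+37)%997=621 [pair 3] h(57,77)=(57*31+77)%997=847 [pair 4] -> [497, 895, 847, 621, 847]
  Sibling for proof at L0: 1
L2: h(497,895)=(497*31+895)%997=350 [pair 0] h(847,621)=(847*31+621)%997=956 [pair 1] h(847,847)=(847*31+847)%997=185 [pair 2] -> [350, 956, 185]
  Sibling for proof at L1: 497
L3: h(350,956)=(350*31+956)%997=839 [pair 0] h(185,185)=(185*31+185)%997=935 [pair 1] -> [839, 935]
  Sibling for proof at L2: 956
L4: h(839,935)=(839*31+935)%997=25 [pair 0] -> [25]
  Sibling for proof at L3: 935
Root: 25
Proof path (sibling hashes from leaf to root): [1, 497, 956, 935]

Answer: 1 497 956 935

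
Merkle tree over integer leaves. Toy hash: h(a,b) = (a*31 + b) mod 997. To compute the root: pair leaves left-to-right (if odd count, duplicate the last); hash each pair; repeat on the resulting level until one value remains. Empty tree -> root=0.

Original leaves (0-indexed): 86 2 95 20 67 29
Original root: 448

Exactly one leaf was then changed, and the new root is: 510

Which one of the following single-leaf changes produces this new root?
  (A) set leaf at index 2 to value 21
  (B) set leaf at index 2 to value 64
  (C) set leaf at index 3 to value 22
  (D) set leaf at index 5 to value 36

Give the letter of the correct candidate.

Answer: C

Derivation:
Original leaves: [86, 2, 95, 20, 67, 29]
Target new root: 510
Try each candidate change and compute the resulting root:
Candidate A: set leaf[2] = 21 -> leaves = [86, 2, 21, 20, 67, 29]
  L0: [86, 2, 21, 20, 67, 29]
  L1: h(86,2)=(86*31+2)%997=674 h(21,20)=(21*31+20)%997=671 h(67,29)=(67*31+29)%997=112 -> [674, 671, 112]
  L2: h(674,671)=(674*31+671)%997=628 h(112,112)=(112*31+112)%997=593 -> [628, 593]
  L3: h(628,593)=(628*31+593)%997=121 -> [121]
  root = 121 != target 510
Candidate B: set leaf[2] = 64 -> leaves = [86, 2, 64, 20, 67, 29]
  L0: [86, 2, 64, 20, 67, 29]
  L1: h(86,2)=(86*31+2)%997=674 h(64,20)=(64*31+20)%997=10 h(67,29)=(67*31+29)%997=112 -> [674, 10, 112]
  L2: h(674,10)=(674*31+10)%997=964 h(112,112)=(112*31+112)%997=593 -> [964, 593]
  L3: h(964,593)=(964*31+593)%997=567 -> [567]
  root = 567 != target 510
Candidate C: set leaf[3] = 22 -> leaves = [86, 2, 95, 22, 67, 29]
  L0: [86, 2, 95, 22, 67, 29]
  L1: h(86,2)=(86*31+2)%997=674 h(95,22)=(95*31+22)%997=973 h(67,29)=(67*31+29)%997=112 -> [674, 973, 112]
  L2: h(674,973)=(674*31+973)%997=930 h(112,112)=(112*31+112)%997=593 -> [930, 593]
  L3: h(930,593)=(930*31+593)%997=510 -> [510]
  root = 510 == target 510  ** MATCH **
Candidate D: set leaf[5] = 36 -> leaves = [86, 2, 95, 20, 67, 36]
  L0: [86, 2, 95, 20, 67, 36]
  L1: h(86,2)=(86*31+2)%997=674 h(95,20)=(95*31+20)%997=971 h(67,36)=(67*31+36)%997=119 -> [674, 971, 119]
  L2: h(674,971)=(674*31+971)%997=928 h(119,119)=(119*31+119)%997=817 -> [928, 817]
  L3: h(928,817)=(928*31+817)%997=672 -> [672]
  root = 672 != target 510
Candidate C produces the target root.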